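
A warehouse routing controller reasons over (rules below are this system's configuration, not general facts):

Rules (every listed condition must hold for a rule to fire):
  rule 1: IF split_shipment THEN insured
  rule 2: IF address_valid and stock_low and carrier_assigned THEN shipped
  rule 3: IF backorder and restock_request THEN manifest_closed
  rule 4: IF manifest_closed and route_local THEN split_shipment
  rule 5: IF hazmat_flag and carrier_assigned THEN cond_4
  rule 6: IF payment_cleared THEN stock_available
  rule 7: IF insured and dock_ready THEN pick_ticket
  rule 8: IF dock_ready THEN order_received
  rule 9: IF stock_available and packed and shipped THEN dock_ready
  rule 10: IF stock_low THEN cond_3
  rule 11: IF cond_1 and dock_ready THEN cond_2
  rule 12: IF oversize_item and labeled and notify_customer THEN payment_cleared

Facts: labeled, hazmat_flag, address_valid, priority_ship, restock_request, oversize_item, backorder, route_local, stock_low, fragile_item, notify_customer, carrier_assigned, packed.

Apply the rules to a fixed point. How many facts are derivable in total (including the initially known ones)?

Round 1 — rule 2, rule 3, rule 5, rule 10, rule 12, derive shipped, manifest_closed, cond_4, cond_3, payment_cleared.
Round 2 — rule 4, rule 6, derive split_shipment, stock_available.
Round 3 — rule 1, rule 9, derive insured, dock_ready.
Round 4 — rule 7, rule 8, derive pick_ticket, order_received.
Closure: {address_valid, backorder, carrier_assigned, cond_3, cond_4, dock_ready, fragile_item, hazmat_flag, insured, labeled, manifest_closed, notify_customer, order_received, oversize_item, packed, payment_cleared, pick_ticket, priority_ship, restock_request, route_local, shipped, split_shipment, stock_available, stock_low} — 24 facts.

24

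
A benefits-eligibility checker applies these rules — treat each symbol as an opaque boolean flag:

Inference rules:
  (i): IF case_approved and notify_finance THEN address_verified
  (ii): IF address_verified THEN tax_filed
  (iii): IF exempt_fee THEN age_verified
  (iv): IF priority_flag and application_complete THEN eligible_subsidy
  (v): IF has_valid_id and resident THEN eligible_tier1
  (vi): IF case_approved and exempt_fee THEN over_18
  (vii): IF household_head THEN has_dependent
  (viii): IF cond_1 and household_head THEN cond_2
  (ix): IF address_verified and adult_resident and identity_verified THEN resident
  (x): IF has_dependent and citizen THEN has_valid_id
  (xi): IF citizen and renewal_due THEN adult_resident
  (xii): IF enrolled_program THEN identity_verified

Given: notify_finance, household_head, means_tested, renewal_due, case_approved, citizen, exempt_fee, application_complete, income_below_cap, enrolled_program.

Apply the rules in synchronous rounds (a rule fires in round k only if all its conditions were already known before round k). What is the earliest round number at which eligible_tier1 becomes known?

3

Round 1 fires (i), (iii), (vi), (vii), (xi), (xii), giving address_verified, age_verified, over_18, has_dependent, adult_resident, identity_verified.
Round 2 fires (ii), (ix), (x), giving tax_filed, resident, has_valid_id.
Round 3 fires (v), giving eligible_tier1.
eligible_tier1 first appears in round 3.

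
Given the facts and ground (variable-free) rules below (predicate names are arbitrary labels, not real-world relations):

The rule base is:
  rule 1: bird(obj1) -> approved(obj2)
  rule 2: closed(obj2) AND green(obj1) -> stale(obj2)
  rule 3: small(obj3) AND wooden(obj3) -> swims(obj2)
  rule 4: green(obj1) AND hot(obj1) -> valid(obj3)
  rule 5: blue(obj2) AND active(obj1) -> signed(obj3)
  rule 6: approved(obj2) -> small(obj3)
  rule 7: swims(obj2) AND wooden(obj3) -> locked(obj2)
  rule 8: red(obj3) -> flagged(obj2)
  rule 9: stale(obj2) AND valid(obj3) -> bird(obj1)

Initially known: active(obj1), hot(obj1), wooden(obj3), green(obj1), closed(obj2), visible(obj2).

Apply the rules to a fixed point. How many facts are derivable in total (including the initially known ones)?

Round 1 — rule 2, rule 4, derive stale(obj2), valid(obj3).
Round 2 — rule 9, derive bird(obj1).
Round 3 — rule 1, derive approved(obj2).
Round 4 — rule 6, derive small(obj3).
Round 5 — rule 3, derive swims(obj2).
Round 6 — rule 7, derive locked(obj2).
Closure: {active(obj1), approved(obj2), bird(obj1), closed(obj2), green(obj1), hot(obj1), locked(obj2), small(obj3), stale(obj2), swims(obj2), valid(obj3), visible(obj2), wooden(obj3)} — 13 facts.

13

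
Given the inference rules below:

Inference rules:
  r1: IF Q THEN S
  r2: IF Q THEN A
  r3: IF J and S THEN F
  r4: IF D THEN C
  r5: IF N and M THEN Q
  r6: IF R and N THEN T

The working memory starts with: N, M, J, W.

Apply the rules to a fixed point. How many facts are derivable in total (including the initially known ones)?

8

Round 1 fires r5, giving Q.
Round 2 fires r1, r2, giving S, A.
Round 3 fires r3, giving F.
Closure: {A, F, J, M, N, Q, S, W} — 8 facts.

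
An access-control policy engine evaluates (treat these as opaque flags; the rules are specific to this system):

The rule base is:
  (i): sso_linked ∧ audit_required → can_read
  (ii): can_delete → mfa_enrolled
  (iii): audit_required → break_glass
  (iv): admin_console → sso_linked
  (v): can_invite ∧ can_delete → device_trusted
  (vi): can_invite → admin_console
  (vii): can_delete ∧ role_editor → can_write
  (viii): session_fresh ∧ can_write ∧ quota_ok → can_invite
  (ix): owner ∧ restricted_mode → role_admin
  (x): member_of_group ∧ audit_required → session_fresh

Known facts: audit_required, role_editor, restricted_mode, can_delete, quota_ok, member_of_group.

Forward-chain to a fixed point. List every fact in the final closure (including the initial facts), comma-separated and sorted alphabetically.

admin_console, audit_required, break_glass, can_delete, can_invite, can_read, can_write, device_trusted, member_of_group, mfa_enrolled, quota_ok, restricted_mode, role_editor, session_fresh, sso_linked

Round 1 — (ii), (iii), (vii), (x), derive mfa_enrolled, break_glass, can_write, session_fresh.
Round 2 — (viii), derive can_invite.
Round 3 — (v), (vi), derive device_trusted, admin_console.
Round 4 — (iv), derive sso_linked.
Round 5 — (i), derive can_read.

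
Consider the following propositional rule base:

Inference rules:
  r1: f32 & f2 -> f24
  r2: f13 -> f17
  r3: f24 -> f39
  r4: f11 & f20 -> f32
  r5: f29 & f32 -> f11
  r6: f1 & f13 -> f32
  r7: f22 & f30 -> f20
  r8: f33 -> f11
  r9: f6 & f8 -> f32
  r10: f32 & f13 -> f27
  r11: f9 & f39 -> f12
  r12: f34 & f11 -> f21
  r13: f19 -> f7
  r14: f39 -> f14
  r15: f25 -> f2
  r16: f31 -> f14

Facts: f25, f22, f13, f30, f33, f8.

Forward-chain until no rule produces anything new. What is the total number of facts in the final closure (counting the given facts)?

Round 1: r2 [f13 -> f17]; r7 [f22 & f30 -> f20]; r8 [f33 -> f11]; r15 [f25 -> f2]. New: f17, f20, f11, f2.
Round 2: r4 [f11 & f20 -> f32]. New: f32.
Round 3: r1 [f32 & f2 -> f24]; r10 [f32 & f13 -> f27]. New: f24, f27.
Round 4: r3 [f24 -> f39]. New: f39.
Round 5: r14 [f39 -> f14]. New: f14.
Closure: {f11, f13, f14, f17, f2, f20, f22, f24, f25, f27, f30, f32, f33, f39, f8} — 15 facts.

15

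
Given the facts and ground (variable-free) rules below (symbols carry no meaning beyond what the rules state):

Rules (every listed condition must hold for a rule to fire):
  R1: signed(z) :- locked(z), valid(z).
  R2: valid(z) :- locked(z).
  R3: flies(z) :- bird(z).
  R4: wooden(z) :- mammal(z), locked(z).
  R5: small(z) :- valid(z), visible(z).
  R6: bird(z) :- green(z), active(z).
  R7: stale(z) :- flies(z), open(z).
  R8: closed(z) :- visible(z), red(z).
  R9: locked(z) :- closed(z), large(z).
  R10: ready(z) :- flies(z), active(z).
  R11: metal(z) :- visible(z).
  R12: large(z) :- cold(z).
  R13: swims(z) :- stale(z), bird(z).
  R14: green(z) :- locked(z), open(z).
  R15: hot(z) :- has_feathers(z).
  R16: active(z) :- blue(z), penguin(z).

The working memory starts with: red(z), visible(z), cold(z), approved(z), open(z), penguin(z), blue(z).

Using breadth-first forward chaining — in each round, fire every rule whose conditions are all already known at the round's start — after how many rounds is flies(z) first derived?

Round 1 fires R8, R11, R12, R16, giving closed(z), metal(z), large(z), active(z).
Round 2 fires R9, giving locked(z).
Round 3 fires R2, R14, giving valid(z), green(z).
Round 4 fires R1, R5, R6, giving signed(z), small(z), bird(z).
Round 5 fires R3, giving flies(z).
flies(z) first appears in round 5.

5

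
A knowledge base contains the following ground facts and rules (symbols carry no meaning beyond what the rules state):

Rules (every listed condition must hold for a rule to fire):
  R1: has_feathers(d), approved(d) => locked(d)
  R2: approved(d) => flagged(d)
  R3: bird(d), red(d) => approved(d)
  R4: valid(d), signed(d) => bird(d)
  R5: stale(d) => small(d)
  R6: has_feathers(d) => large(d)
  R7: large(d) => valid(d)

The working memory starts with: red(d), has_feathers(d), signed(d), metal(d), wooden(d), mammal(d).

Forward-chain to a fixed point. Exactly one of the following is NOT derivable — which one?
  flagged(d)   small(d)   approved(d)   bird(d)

Round 1: R6 [has_feathers(d) => large(d)]. Adds large(d).
Round 2: R7 [large(d) => valid(d)]. Adds valid(d).
Round 3: R4 [valid(d), signed(d) => bird(d)]. Adds bird(d).
Round 4: R3 [bird(d), red(d) => approved(d)]. Adds approved(d).
Round 5: R1 [has_feathers(d), approved(d) => locked(d)]; R2 [approved(d) => flagged(d)]. Adds locked(d), flagged(d).
Derived: bird(d) (round 3), approved(d) (round 4), flagged(d) (round 5). small(d) never appears in any round.

small(d)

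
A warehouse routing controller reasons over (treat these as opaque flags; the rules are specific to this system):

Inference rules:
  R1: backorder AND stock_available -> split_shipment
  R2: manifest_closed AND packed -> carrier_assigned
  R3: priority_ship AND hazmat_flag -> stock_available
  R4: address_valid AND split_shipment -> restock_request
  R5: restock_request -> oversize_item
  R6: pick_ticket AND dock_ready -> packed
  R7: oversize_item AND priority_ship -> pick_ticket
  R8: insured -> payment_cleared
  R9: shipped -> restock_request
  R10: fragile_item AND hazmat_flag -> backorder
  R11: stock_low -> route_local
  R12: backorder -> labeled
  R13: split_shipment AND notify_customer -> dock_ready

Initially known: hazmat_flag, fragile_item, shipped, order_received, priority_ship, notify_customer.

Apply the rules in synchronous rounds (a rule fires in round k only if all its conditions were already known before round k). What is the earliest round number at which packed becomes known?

Round 1 — R3, R9, R10, derive stock_available, restock_request, backorder.
Round 2 — R1, R5, R12, derive split_shipment, oversize_item, labeled.
Round 3 — R7, R13, derive pick_ticket, dock_ready.
Round 4 — R6, derive packed.
packed first appears in round 4.

4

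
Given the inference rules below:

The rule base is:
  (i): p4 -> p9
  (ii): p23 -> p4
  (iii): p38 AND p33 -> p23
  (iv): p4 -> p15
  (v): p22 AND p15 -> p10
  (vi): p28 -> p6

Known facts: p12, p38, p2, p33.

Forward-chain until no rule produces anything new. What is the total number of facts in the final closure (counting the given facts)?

Round 1: (iii) [p38 AND p33 -> p23]. New: p23.
Round 2: (ii) [p23 -> p4]. New: p4.
Round 3: (i) [p4 -> p9]; (iv) [p4 -> p15]. New: p9, p15.
Closure: {p12, p15, p2, p23, p33, p38, p4, p9} — 8 facts.

8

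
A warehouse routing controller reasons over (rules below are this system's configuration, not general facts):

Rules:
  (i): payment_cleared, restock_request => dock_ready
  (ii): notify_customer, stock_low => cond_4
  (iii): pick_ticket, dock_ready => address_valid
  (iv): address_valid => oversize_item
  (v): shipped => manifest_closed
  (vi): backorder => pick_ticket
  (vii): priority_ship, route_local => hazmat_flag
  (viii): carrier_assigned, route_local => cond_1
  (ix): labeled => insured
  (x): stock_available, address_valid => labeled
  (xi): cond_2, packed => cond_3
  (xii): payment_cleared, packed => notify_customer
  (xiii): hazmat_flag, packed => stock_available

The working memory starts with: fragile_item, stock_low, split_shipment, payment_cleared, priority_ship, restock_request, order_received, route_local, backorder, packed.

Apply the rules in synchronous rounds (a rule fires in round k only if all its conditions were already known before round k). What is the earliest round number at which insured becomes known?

4

Round 1 — (i), (vi), (vii), (xii), derive dock_ready, pick_ticket, hazmat_flag, notify_customer.
Round 2 — (ii), (iii), (xiii), derive cond_4, address_valid, stock_available.
Round 3 — (iv), (x), derive oversize_item, labeled.
Round 4 — (ix), derive insured.
insured first appears in round 4.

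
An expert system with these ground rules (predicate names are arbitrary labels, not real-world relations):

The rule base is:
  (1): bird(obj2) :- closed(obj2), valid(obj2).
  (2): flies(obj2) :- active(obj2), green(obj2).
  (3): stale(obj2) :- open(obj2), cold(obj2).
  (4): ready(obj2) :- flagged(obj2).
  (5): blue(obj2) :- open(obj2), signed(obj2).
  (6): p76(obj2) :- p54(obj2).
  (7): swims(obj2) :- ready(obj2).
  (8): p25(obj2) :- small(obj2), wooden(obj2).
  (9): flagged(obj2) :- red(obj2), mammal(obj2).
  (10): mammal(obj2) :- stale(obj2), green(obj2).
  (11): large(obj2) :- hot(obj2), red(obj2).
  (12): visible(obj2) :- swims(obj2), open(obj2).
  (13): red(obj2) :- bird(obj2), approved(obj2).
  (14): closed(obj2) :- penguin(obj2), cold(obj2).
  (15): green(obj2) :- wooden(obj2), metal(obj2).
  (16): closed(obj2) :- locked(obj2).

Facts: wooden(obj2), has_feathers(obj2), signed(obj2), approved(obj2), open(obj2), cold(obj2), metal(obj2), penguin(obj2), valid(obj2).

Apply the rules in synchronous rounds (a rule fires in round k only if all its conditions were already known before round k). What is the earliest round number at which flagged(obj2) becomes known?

4

Round 1: (3) [stale(obj2) :- open(obj2), cold(obj2).]; (5) [blue(obj2) :- open(obj2), signed(obj2).]; (14) [closed(obj2) :- penguin(obj2), cold(obj2).]; (15) [green(obj2) :- wooden(obj2), metal(obj2).]. Adds stale(obj2), blue(obj2), closed(obj2), green(obj2).
Round 2: (1) [bird(obj2) :- closed(obj2), valid(obj2).]; (10) [mammal(obj2) :- stale(obj2), green(obj2).]. Adds bird(obj2), mammal(obj2).
Round 3: (13) [red(obj2) :- bird(obj2), approved(obj2).]. Adds red(obj2).
Round 4: (9) [flagged(obj2) :- red(obj2), mammal(obj2).]. Adds flagged(obj2).
flagged(obj2) first appears in round 4.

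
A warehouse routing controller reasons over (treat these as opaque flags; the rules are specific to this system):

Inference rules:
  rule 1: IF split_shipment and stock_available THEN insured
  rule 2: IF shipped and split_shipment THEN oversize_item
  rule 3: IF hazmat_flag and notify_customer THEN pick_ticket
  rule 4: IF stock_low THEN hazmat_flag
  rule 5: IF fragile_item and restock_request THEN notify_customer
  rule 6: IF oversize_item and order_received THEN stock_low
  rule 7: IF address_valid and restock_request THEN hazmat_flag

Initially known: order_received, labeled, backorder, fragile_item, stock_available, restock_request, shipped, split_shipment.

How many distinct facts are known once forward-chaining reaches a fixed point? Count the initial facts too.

[1] rule 1 [IF split_shipment and stock_available THEN insured]; rule 2 [IF shipped and split_shipment THEN oversize_item]; rule 5 [IF fragile_item and restock_request THEN notify_customer]. ⇒ new: insured, oversize_item, notify_customer.
[2] rule 6 [IF oversize_item and order_received THEN stock_low]. ⇒ new: stock_low.
[3] rule 4 [IF stock_low THEN hazmat_flag]. ⇒ new: hazmat_flag.
[4] rule 3 [IF hazmat_flag and notify_customer THEN pick_ticket]. ⇒ new: pick_ticket.
Closure: {backorder, fragile_item, hazmat_flag, insured, labeled, notify_customer, order_received, oversize_item, pick_ticket, restock_request, shipped, split_shipment, stock_available, stock_low} — 14 facts.

14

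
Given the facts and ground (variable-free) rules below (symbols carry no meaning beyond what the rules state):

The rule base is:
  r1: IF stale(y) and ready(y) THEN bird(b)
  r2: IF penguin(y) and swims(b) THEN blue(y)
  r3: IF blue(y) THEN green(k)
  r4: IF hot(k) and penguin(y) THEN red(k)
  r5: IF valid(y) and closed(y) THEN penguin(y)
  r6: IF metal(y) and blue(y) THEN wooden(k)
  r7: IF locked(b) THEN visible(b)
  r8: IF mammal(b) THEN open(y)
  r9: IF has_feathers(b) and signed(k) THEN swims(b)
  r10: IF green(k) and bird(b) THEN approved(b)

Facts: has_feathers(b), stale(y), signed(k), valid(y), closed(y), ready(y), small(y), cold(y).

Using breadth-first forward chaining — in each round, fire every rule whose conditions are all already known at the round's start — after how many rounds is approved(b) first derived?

4

[1] r1 [IF stale(y) and ready(y) THEN bird(b)]; r5 [IF valid(y) and closed(y) THEN penguin(y)]; r9 [IF has_feathers(b) and signed(k) THEN swims(b)]. ⇒ new: bird(b), penguin(y), swims(b).
[2] r2 [IF penguin(y) and swims(b) THEN blue(y)]. ⇒ new: blue(y).
[3] r3 [IF blue(y) THEN green(k)]. ⇒ new: green(k).
[4] r10 [IF green(k) and bird(b) THEN approved(b)]. ⇒ new: approved(b).
approved(b) first appears in round 4.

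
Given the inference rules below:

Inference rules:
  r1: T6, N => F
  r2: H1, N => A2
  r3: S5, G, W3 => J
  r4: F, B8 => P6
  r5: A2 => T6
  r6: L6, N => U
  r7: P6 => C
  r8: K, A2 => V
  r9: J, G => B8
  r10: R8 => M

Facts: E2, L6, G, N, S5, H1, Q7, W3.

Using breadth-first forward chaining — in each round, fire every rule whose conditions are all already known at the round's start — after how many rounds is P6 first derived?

4

Round 1: r2 [H1, N => A2]; r3 [S5, G, W3 => J]; r6 [L6, N => U]. Adds A2, J, U.
Round 2: r5 [A2 => T6]; r9 [J, G => B8]. Adds T6, B8.
Round 3: r1 [T6, N => F]. Adds F.
Round 4: r4 [F, B8 => P6]. Adds P6.
P6 first appears in round 4.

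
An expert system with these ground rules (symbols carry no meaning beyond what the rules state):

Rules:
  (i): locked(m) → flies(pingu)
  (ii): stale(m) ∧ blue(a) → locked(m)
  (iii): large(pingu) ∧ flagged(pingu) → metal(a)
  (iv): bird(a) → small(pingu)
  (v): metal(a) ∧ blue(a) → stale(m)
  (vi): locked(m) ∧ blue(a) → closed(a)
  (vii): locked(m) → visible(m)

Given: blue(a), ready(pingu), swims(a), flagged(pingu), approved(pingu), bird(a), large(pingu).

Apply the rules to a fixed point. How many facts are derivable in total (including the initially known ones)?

Round 1: (iii) [large(pingu) ∧ flagged(pingu) → metal(a)]; (iv) [bird(a) → small(pingu)]. New: metal(a), small(pingu).
Round 2: (v) [metal(a) ∧ blue(a) → stale(m)]. New: stale(m).
Round 3: (ii) [stale(m) ∧ blue(a) → locked(m)]. New: locked(m).
Round 4: (i) [locked(m) → flies(pingu)]; (vi) [locked(m) ∧ blue(a) → closed(a)]; (vii) [locked(m) → visible(m)]. New: flies(pingu), closed(a), visible(m).
Closure: {approved(pingu), bird(a), blue(a), closed(a), flagged(pingu), flies(pingu), large(pingu), locked(m), metal(a), ready(pingu), small(pingu), stale(m), swims(a), visible(m)} — 14 facts.

14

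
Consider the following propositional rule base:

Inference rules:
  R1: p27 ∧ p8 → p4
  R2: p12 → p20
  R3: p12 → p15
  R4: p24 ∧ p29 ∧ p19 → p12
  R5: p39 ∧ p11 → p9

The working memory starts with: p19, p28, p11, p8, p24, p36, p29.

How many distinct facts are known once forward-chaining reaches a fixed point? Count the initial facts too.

Round 1 — R4, derive p12.
Round 2 — R2, R3, derive p20, p15.
Closure: {p11, p12, p15, p19, p20, p24, p28, p29, p36, p8} — 10 facts.

10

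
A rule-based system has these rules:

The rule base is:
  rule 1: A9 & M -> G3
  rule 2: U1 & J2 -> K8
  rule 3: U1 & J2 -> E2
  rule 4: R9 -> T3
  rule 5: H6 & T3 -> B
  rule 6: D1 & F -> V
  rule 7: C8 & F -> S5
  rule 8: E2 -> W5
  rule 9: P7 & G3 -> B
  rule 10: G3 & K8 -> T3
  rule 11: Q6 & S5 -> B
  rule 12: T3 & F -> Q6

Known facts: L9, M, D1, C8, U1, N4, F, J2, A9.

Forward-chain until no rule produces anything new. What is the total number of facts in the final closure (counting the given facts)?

Round 1 — rule 1, rule 2, rule 3, rule 6, rule 7, derive G3, K8, E2, V, S5.
Round 2 — rule 8, rule 10, derive W5, T3.
Round 3 — rule 12, derive Q6.
Round 4 — rule 11, derive B.
Closure: {A9, B, C8, D1, E2, F, G3, J2, K8, L9, M, N4, Q6, S5, T3, U1, V, W5} — 18 facts.

18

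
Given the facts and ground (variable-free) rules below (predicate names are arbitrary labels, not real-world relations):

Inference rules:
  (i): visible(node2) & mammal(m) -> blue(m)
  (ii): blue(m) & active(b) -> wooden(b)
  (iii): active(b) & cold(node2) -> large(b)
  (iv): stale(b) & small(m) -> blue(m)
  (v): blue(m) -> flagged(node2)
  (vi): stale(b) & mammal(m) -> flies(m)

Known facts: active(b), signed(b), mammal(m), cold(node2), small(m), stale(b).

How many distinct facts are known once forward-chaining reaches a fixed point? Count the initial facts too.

11

Round 1 — (iii), (iv), (vi), derive large(b), blue(m), flies(m).
Round 2 — (ii), (v), derive wooden(b), flagged(node2).
Closure: {active(b), blue(m), cold(node2), flagged(node2), flies(m), large(b), mammal(m), signed(b), small(m), stale(b), wooden(b)} — 11 facts.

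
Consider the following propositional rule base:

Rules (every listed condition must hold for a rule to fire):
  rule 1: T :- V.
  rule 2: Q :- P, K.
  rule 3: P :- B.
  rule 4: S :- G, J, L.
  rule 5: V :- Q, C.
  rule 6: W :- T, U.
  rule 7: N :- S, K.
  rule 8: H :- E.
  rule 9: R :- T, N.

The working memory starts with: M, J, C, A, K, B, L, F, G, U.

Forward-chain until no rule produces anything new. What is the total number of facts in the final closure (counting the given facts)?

Round 1: rule 3 [P :- B.]; rule 4 [S :- G, J, L.]. New: P, S.
Round 2: rule 2 [Q :- P, K.]; rule 7 [N :- S, K.]. New: Q, N.
Round 3: rule 5 [V :- Q, C.]. New: V.
Round 4: rule 1 [T :- V.]. New: T.
Round 5: rule 6 [W :- T, U.]; rule 9 [R :- T, N.]. New: W, R.
Closure: {A, B, C, F, G, J, K, L, M, N, P, Q, R, S, T, U, V, W} — 18 facts.

18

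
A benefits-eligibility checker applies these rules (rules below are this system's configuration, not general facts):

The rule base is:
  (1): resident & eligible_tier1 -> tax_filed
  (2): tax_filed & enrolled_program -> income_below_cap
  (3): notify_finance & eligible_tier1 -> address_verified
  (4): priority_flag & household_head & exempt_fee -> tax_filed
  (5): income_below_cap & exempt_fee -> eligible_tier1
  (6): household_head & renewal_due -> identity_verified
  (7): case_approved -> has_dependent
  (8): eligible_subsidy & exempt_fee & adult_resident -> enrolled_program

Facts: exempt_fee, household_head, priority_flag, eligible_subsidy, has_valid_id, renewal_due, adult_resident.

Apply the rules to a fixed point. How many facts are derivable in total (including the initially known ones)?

12

[1] (4) [priority_flag & household_head & exempt_fee -> tax_filed]; (6) [household_head & renewal_due -> identity_verified]; (8) [eligible_subsidy & exempt_fee & adult_resident -> enrolled_program]. ⇒ new: tax_filed, identity_verified, enrolled_program.
[2] (2) [tax_filed & enrolled_program -> income_below_cap]. ⇒ new: income_below_cap.
[3] (5) [income_below_cap & exempt_fee -> eligible_tier1]. ⇒ new: eligible_tier1.
Closure: {adult_resident, eligible_subsidy, eligible_tier1, enrolled_program, exempt_fee, has_valid_id, household_head, identity_verified, income_below_cap, priority_flag, renewal_due, tax_filed} — 12 facts.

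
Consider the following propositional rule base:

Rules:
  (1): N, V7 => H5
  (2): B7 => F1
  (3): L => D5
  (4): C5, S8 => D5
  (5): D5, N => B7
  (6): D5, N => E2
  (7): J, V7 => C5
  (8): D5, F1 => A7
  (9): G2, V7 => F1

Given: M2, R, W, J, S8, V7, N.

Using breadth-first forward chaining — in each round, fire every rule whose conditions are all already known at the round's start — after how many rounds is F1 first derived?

4

Round 1 fires (1), (7), giving H5, C5.
Round 2 fires (4), giving D5.
Round 3 fires (5), (6), giving B7, E2.
Round 4 fires (2), giving F1.
F1 first appears in round 4.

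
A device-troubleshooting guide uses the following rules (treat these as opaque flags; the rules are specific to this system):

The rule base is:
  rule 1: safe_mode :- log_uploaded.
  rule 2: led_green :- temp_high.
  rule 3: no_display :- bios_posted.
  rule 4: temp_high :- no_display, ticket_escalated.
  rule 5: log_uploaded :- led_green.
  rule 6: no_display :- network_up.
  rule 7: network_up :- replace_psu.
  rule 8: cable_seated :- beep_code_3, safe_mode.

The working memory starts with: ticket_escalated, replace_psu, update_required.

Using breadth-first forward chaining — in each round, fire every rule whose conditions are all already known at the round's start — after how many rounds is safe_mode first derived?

6

Round 1 fires rule 7, giving network_up.
Round 2 fires rule 6, giving no_display.
Round 3 fires rule 4, giving temp_high.
Round 4 fires rule 2, giving led_green.
Round 5 fires rule 5, giving log_uploaded.
Round 6 fires rule 1, giving safe_mode.
safe_mode first appears in round 6.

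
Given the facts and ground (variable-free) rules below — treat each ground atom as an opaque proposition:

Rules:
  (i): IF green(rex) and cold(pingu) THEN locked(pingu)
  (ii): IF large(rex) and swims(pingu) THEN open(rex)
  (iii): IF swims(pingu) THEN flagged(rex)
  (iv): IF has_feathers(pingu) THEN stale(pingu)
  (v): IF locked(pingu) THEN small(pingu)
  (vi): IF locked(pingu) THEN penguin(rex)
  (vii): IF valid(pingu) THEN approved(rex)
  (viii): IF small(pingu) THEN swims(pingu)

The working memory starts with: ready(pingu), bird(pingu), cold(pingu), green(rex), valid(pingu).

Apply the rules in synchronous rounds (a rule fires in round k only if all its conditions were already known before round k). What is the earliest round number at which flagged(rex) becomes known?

4

[1] (i) [IF green(rex) and cold(pingu) THEN locked(pingu)]; (vii) [IF valid(pingu) THEN approved(rex)]. ⇒ new: locked(pingu), approved(rex).
[2] (v) [IF locked(pingu) THEN small(pingu)]; (vi) [IF locked(pingu) THEN penguin(rex)]. ⇒ new: small(pingu), penguin(rex).
[3] (viii) [IF small(pingu) THEN swims(pingu)]. ⇒ new: swims(pingu).
[4] (iii) [IF swims(pingu) THEN flagged(rex)]. ⇒ new: flagged(rex).
flagged(rex) first appears in round 4.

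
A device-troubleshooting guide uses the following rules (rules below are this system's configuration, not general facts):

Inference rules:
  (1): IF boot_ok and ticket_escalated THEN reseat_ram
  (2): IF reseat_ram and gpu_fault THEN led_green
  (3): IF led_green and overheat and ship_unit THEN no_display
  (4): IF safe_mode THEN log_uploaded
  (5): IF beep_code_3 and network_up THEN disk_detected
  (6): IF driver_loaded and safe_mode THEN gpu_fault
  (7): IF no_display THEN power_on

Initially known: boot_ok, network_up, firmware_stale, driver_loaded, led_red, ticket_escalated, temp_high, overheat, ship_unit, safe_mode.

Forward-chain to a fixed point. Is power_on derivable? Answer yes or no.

yes

Round 1 fires (1), (4), (6), giving reseat_ram, log_uploaded, gpu_fault.
Round 2 fires (2), giving led_green.
Round 3 fires (3), giving no_display.
Round 4 fires (7), giving power_on.
power_on appears in round 4, so it is derivable.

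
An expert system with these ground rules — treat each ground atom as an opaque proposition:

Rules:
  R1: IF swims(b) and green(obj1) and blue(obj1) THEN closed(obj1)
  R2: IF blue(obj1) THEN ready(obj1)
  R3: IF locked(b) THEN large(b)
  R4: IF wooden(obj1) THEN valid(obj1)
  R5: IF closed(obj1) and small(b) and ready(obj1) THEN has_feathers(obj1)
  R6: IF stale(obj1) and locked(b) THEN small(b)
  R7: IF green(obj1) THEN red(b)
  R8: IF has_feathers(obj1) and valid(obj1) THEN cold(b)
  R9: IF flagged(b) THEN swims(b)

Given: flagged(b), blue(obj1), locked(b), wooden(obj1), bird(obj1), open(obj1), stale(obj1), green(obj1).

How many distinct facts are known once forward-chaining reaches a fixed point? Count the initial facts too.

Round 1 — R2, R3, R4, R6, R7, R9, derive ready(obj1), large(b), valid(obj1), small(b), red(b), swims(b).
Round 2 — R1, derive closed(obj1).
Round 3 — R5, derive has_feathers(obj1).
Round 4 — R8, derive cold(b).
Closure: {bird(obj1), blue(obj1), closed(obj1), cold(b), flagged(b), green(obj1), has_feathers(obj1), large(b), locked(b), open(obj1), ready(obj1), red(b), small(b), stale(obj1), swims(b), valid(obj1), wooden(obj1)} — 17 facts.

17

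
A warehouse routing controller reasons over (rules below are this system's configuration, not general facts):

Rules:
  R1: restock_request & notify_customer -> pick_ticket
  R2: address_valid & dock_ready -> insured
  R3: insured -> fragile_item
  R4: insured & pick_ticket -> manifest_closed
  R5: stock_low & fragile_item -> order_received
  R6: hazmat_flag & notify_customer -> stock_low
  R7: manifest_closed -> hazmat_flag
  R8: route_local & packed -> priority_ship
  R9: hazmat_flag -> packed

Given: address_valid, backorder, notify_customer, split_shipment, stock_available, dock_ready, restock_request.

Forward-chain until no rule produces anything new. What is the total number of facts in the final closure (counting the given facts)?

Round 1 fires R1, R2, giving pick_ticket, insured.
Round 2 fires R3, R4, giving fragile_item, manifest_closed.
Round 3 fires R7, giving hazmat_flag.
Round 4 fires R6, R9, giving stock_low, packed.
Round 5 fires R5, giving order_received.
Closure: {address_valid, backorder, dock_ready, fragile_item, hazmat_flag, insured, manifest_closed, notify_customer, order_received, packed, pick_ticket, restock_request, split_shipment, stock_available, stock_low} — 15 facts.

15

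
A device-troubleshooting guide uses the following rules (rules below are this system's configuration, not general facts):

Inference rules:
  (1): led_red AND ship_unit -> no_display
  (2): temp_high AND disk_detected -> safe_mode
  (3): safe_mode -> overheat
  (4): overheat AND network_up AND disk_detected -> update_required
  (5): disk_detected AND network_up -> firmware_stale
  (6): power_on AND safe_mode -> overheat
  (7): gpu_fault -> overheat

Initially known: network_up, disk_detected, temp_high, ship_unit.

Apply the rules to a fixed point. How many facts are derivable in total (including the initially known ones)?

8

Round 1 fires (2), (5), giving safe_mode, firmware_stale.
Round 2 fires (3), giving overheat.
Round 3 fires (4), giving update_required.
Closure: {disk_detected, firmware_stale, network_up, overheat, safe_mode, ship_unit, temp_high, update_required} — 8 facts.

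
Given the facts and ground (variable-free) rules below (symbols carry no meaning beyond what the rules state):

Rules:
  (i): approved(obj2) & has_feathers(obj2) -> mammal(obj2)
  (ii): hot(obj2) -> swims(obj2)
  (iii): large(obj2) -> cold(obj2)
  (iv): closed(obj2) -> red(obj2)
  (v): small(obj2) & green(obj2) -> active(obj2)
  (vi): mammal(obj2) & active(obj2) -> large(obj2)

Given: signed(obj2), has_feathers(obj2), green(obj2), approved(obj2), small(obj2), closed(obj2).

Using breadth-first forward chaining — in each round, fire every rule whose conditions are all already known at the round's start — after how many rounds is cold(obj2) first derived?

Round 1: (i) [approved(obj2) & has_feathers(obj2) -> mammal(obj2)]; (iv) [closed(obj2) -> red(obj2)]; (v) [small(obj2) & green(obj2) -> active(obj2)]. New: mammal(obj2), red(obj2), active(obj2).
Round 2: (vi) [mammal(obj2) & active(obj2) -> large(obj2)]. New: large(obj2).
Round 3: (iii) [large(obj2) -> cold(obj2)]. New: cold(obj2).
cold(obj2) first appears in round 3.

3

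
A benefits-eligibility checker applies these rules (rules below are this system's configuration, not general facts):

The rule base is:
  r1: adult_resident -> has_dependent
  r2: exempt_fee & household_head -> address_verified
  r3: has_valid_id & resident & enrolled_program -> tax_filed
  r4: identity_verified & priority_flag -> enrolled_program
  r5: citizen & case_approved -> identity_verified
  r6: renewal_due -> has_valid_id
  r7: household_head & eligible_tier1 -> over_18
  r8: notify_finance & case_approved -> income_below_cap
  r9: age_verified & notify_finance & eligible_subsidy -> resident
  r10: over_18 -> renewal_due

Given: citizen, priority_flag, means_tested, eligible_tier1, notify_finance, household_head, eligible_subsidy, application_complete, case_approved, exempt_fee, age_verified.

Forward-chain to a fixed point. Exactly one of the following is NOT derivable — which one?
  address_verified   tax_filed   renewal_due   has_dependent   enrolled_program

Round 1: r2 [exempt_fee & household_head -> address_verified]; r5 [citizen & case_approved -> identity_verified]; r7 [household_head & eligible_tier1 -> over_18]; r8 [notify_finance & case_approved -> income_below_cap]; r9 [age_verified & notify_finance & eligible_subsidy -> resident]. Adds address_verified, identity_verified, over_18, income_below_cap, resident.
Round 2: r4 [identity_verified & priority_flag -> enrolled_program]; r10 [over_18 -> renewal_due]. Adds enrolled_program, renewal_due.
Round 3: r6 [renewal_due -> has_valid_id]. Adds has_valid_id.
Round 4: r3 [has_valid_id & resident & enrolled_program -> tax_filed]. Adds tax_filed.
Derived: tax_filed (round 4), renewal_due (round 2), enrolled_program (round 2), address_verified (round 1). has_dependent never appears in any round.

has_dependent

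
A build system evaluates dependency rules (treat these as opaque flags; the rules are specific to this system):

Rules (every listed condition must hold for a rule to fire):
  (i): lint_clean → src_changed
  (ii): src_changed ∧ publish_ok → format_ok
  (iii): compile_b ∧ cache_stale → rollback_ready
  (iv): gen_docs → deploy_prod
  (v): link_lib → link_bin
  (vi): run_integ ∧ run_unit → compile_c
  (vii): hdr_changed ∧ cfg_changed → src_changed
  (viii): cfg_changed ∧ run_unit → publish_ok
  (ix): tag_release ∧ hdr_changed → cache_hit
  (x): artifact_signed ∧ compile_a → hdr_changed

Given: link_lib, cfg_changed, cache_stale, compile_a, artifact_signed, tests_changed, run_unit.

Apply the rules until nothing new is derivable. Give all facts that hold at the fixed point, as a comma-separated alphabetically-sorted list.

[1] (v) [link_lib → link_bin]; (viii) [cfg_changed ∧ run_unit → publish_ok]; (x) [artifact_signed ∧ compile_a → hdr_changed]. ⇒ new: link_bin, publish_ok, hdr_changed.
[2] (vii) [hdr_changed ∧ cfg_changed → src_changed]. ⇒ new: src_changed.
[3] (ii) [src_changed ∧ publish_ok → format_ok]. ⇒ new: format_ok.

artifact_signed, cache_stale, cfg_changed, compile_a, format_ok, hdr_changed, link_bin, link_lib, publish_ok, run_unit, src_changed, tests_changed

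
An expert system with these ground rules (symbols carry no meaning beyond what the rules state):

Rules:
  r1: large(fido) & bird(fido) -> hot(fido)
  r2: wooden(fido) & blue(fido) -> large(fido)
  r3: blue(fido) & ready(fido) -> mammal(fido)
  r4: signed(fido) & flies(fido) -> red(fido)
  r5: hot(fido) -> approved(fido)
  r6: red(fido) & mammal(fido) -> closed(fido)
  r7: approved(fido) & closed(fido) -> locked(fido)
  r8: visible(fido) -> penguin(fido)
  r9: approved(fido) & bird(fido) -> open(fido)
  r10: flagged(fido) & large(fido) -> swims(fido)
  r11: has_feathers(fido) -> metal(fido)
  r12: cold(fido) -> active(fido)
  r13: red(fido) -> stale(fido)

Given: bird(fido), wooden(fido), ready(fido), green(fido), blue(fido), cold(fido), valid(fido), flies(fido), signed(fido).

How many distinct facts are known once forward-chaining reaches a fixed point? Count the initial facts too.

Round 1: r2 [wooden(fido) & blue(fido) -> large(fido)]; r3 [blue(fido) & ready(fido) -> mammal(fido)]; r4 [signed(fido) & flies(fido) -> red(fido)]; r12 [cold(fido) -> active(fido)]. New: large(fido), mammal(fido), red(fido), active(fido).
Round 2: r1 [large(fido) & bird(fido) -> hot(fido)]; r6 [red(fido) & mammal(fido) -> closed(fido)]; r13 [red(fido) -> stale(fido)]. New: hot(fido), closed(fido), stale(fido).
Round 3: r5 [hot(fido) -> approved(fido)]. New: approved(fido).
Round 4: r7 [approved(fido) & closed(fido) -> locked(fido)]; r9 [approved(fido) & bird(fido) -> open(fido)]. New: locked(fido), open(fido).
Closure: {active(fido), approved(fido), bird(fido), blue(fido), closed(fido), cold(fido), flies(fido), green(fido), hot(fido), large(fido), locked(fido), mammal(fido), open(fido), ready(fido), red(fido), signed(fido), stale(fido), valid(fido), wooden(fido)} — 19 facts.

19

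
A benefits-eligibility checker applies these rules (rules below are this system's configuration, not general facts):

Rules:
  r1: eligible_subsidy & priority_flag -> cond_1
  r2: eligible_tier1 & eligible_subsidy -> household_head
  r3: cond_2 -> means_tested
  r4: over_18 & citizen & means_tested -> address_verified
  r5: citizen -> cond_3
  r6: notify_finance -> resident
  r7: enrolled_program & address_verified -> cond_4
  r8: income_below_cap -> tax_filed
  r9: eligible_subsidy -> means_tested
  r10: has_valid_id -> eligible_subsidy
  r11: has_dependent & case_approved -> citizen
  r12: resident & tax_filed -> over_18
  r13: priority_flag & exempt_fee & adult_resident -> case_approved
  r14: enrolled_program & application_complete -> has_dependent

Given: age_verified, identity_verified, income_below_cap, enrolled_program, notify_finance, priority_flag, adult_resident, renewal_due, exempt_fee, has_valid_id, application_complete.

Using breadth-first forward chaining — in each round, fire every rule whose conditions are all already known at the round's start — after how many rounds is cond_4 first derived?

Round 1 — r6, r8, r10, r13, r14, derive resident, tax_filed, eligible_subsidy, case_approved, has_dependent.
Round 2 — r1, r9, r11, r12, derive cond_1, means_tested, citizen, over_18.
Round 3 — r4, r5, derive address_verified, cond_3.
Round 4 — r7, derive cond_4.
cond_4 first appears in round 4.

4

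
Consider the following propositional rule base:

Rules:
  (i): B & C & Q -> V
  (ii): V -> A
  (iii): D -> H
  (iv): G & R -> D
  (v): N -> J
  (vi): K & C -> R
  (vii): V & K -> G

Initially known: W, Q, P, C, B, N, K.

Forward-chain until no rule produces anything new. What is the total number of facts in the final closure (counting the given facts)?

14

Round 1 fires (i), (v), (vi), giving V, J, R.
Round 2 fires (ii), (vii), giving A, G.
Round 3 fires (iv), giving D.
Round 4 fires (iii), giving H.
Closure: {A, B, C, D, G, H, J, K, N, P, Q, R, V, W} — 14 facts.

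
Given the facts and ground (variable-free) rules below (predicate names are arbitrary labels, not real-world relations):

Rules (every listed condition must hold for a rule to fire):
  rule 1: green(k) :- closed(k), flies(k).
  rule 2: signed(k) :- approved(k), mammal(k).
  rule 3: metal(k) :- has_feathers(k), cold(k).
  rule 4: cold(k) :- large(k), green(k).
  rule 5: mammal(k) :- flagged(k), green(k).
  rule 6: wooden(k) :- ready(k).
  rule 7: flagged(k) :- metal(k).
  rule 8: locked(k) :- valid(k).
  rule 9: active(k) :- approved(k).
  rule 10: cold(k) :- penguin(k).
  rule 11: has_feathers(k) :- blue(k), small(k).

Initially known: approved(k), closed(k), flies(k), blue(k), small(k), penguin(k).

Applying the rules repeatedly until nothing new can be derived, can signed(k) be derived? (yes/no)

Round 1 — rule 1, rule 9, rule 10, rule 11, derive green(k), active(k), cold(k), has_feathers(k).
Round 2 — rule 3, derive metal(k).
Round 3 — rule 7, derive flagged(k).
Round 4 — rule 5, derive mammal(k).
Round 5 — rule 2, derive signed(k).
signed(k) appears in round 5, so it is derivable.

yes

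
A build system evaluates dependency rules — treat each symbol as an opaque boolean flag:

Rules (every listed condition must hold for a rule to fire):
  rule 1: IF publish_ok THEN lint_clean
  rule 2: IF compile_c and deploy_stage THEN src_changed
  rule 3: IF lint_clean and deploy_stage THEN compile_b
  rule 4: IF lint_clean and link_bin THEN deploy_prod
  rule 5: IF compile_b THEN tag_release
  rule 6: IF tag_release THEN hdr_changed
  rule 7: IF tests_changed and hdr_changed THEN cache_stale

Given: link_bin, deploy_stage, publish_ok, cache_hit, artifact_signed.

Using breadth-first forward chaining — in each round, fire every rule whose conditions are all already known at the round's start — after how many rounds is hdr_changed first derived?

Round 1 fires rule 1, giving lint_clean.
Round 2 fires rule 3, rule 4, giving compile_b, deploy_prod.
Round 3 fires rule 5, giving tag_release.
Round 4 fires rule 6, giving hdr_changed.
hdr_changed first appears in round 4.

4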